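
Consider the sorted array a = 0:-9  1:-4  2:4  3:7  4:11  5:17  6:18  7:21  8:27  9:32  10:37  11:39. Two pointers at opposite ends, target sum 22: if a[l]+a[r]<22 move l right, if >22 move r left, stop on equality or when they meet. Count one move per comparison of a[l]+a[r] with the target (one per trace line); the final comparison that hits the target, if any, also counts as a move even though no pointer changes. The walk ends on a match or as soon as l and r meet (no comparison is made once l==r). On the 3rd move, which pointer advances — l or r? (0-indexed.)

r

[0,11] -9+39=30 >22 → r--
[0,10] -9+37=28 >22 → r--
[0,9] -9+32=23 >22 → r--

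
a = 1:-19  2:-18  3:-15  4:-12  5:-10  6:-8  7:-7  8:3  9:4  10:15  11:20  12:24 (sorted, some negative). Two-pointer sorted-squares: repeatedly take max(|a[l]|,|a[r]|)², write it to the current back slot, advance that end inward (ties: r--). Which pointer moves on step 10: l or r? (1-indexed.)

l=1 r=12: |-19|<=|24| out[12]=576, r--
l=1 r=11: |-19|<=|20| out[11]=400, r--
l=1 r=10: |-19|>|15| out[10]=361, l++
l=2 r=10: |-18|>|15| out[9]=324, l++
l=3 r=10: |-15|<=|15| out[8]=225, r--
l=3 r=9: |-15|>|4| out[7]=225, l++
l=4 r=9: |-12|>|4| out[6]=144, l++
l=5 r=9: |-10|>|4| out[5]=100, l++
l=6 r=9: |-8|>|4| out[4]=64, l++
l=7 r=9: |-7|>|4| out[3]=49, l++

l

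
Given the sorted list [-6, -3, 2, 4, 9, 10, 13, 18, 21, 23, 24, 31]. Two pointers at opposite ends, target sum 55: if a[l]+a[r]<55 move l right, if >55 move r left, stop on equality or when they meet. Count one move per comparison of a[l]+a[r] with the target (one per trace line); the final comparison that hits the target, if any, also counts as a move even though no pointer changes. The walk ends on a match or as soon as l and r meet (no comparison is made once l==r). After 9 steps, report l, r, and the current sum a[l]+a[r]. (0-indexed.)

l=9, r=11, sum=54

l=0 r=11: -6+31=25 <55, l++
l=1 r=11: -3+31=28 <55, l++
l=2 r=11: 2+31=33 <55, l++
l=3 r=11: 4+31=35 <55, l++
l=4 r=11: 9+31=40 <55, l++
l=5 r=11: 10+31=41 <55, l++
l=6 r=11: 13+31=44 <55, l++
l=7 r=11: 18+31=49 <55, l++
l=8 r=11: 21+31=52 <55, l++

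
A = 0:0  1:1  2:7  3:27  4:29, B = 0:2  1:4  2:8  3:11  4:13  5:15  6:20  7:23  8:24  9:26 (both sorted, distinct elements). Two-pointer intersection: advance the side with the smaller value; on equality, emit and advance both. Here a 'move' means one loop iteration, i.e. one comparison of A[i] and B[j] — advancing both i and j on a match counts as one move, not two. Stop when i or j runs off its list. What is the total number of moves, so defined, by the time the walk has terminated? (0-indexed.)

13 moves

[i=0,j=0] 0<2 → i++
[i=1,j=0] 1<2 → i++
[i=2,j=0] 7>2 → j++
[i=2,j=1] 7>4 → j++
[i=2,j=2] 7<8 → i++
[i=3,j=2] 27>8 → j++
[i=3,j=3] 27>11 → j++
[i=3,j=4] 27>13 → j++
[i=3,j=5] 27>15 → j++
[i=3,j=6] 27>20 → j++
[i=3,j=7] 27>23 → j++
[i=3,j=8] 27>24 → j++
[i=3,j=9] 27>26 → j++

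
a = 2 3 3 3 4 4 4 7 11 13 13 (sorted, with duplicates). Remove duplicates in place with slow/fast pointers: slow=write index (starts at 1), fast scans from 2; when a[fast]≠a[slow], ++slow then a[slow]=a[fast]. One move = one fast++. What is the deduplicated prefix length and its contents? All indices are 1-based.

slow=1 fast=2: a[fast]=3≠a[slow]=2 write a[2]=3, slow++,fast++
slow=2 fast=3: a[fast]=3=a[slow] dup, fast++
slow=2 fast=4: a[fast]=3=a[slow] dup, fast++
slow=2 fast=5: a[fast]=4≠a[slow]=3 write a[3]=4, slow++,fast++
slow=3 fast=6: a[fast]=4=a[slow] dup, fast++
slow=3 fast=7: a[fast]=4=a[slow] dup, fast++
slow=3 fast=8: a[fast]=7≠a[slow]=4 write a[4]=7, slow++,fast++
slow=4 fast=9: a[fast]=11≠a[slow]=7 write a[5]=11, slow++,fast++
slow=5 fast=10: a[fast]=13≠a[slow]=11 write a[6]=13, slow++,fast++
slow=6 fast=11: a[fast]=13=a[slow] dup, fast++

length 6; prefix = [2, 3, 4, 7, 11, 13]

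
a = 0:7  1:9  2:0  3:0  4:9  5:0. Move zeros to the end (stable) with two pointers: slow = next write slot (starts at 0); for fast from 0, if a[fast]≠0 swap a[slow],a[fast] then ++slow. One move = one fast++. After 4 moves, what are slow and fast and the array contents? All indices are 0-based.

slow=2, fast=4, a=[7, 9, 0, 0, 9, 0]

slow=0 fast=0: a[fast]=7≠0 swap→a[0]=7, slow++,fast++
slow=1 fast=1: a[fast]=9≠0 swap→a[1]=9, slow++,fast++
slow=2 fast=2: a[fast]=0, fast++
slow=2 fast=3: a[fast]=0, fast++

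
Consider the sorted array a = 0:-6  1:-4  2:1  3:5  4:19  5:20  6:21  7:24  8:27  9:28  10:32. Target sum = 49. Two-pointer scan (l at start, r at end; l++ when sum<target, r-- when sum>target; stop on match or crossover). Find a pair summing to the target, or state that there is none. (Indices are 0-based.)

[0,10] -6+32=26 <49 → l++
[1,10] -4+32=28 <49 → l++
[2,10] 1+32=33 <49 → l++
[3,10] 5+32=37 <49 → l++
[4,10] 19+32=51 >49 → r--
[4,9] 19+28=47 <49 → l++
[5,9] 20+28=48 <49 → l++
[6,9] 21+28=49 → found

(21, 28)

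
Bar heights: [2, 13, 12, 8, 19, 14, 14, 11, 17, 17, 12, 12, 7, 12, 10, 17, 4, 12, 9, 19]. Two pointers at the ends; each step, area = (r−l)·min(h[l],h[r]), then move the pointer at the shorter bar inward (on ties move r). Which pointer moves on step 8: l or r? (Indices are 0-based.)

r

l=0 r=19: min(2,19)*19=38 best=38 *, l++
l=1 r=19: min(13,19)*18=234 best=234 *, l++
l=2 r=19: min(12,19)*17=204 best=234, l++
l=3 r=19: min(8,19)*16=128 best=234, l++
l=4 r=19: min(19,19)*15=285 best=285 *, r--
l=4 r=18: min(19,9)*14=126 best=285, r--
l=4 r=17: min(19,12)*13=156 best=285, r--
l=4 r=16: min(19,4)*12=48 best=285, r--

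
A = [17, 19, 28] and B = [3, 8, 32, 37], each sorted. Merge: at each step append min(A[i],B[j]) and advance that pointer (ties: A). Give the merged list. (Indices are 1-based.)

[3, 8, 17, 19, 28, 32, 37]

i=1 j=1: A[i]=17>B[j]=3 take 3, j++
i=1 j=2: A[i]=17>B[j]=8 take 8, j++
i=1 j=3: A[i]=17<=B[j]=32 take 17, i++
i=2 j=3: A[i]=19<=B[j]=32 take 19, i++
i=3 j=3: A[i]=28<=B[j]=32 take 28, i++
i=4 j=3: A done, take B[j]=32, j++
i=4 j=4: A done, take B[j]=37, j++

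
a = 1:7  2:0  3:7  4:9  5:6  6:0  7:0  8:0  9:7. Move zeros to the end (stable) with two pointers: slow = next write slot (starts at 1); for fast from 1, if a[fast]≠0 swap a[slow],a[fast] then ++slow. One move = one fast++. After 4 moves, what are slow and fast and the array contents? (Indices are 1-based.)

(s=1,f=1) a[fast]=7≠0 swap→a[1]=7 → slow++,fast++
(s=2,f=2) a[fast]=0 → fast++
(s=2,f=3) a[fast]=7≠0 swap→a[2]=7 → slow++,fast++
(s=3,f=4) a[fast]=9≠0 swap→a[3]=9 → slow++,fast++

slow=4, fast=5, a=[7, 7, 9, 0, 6, 0, 0, 0, 7]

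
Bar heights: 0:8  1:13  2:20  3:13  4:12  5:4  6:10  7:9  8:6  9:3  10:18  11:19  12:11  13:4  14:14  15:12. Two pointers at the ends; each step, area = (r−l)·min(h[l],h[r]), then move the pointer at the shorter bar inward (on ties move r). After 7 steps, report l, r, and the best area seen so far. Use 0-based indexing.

[0,15] min(8,12)*15=120 best=120 * → l++
[1,15] min(13,12)*14=168 best=168 * → r--
[1,14] min(13,14)*13=169 best=169 * → l++
[2,14] min(20,14)*12=168 best=169 → r--
[2,13] min(20,4)*11=44 best=169 → r--
[2,12] min(20,11)*10=110 best=169 → r--
[2,11] min(20,19)*9=171 best=171 * → r--

l=2, r=10, best area=171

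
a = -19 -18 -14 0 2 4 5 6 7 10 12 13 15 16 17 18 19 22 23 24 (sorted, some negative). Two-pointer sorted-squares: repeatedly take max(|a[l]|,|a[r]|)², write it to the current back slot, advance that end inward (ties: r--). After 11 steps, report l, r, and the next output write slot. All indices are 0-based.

l=3, r=11, next write slot=8

l=0 r=19: |-19|<=|24| out[19]=576, r--
l=0 r=18: |-19|<=|23| out[18]=529, r--
l=0 r=17: |-19|<=|22| out[17]=484, r--
l=0 r=16: |-19|<=|19| out[16]=361, r--
l=0 r=15: |-19|>|18| out[15]=361, l++
l=1 r=15: |-18|<=|18| out[14]=324, r--
l=1 r=14: |-18|>|17| out[13]=324, l++
l=2 r=14: |-14|<=|17| out[12]=289, r--
l=2 r=13: |-14|<=|16| out[11]=256, r--
l=2 r=12: |-14|<=|15| out[10]=225, r--
l=2 r=11: |-14|>|13| out[9]=196, l++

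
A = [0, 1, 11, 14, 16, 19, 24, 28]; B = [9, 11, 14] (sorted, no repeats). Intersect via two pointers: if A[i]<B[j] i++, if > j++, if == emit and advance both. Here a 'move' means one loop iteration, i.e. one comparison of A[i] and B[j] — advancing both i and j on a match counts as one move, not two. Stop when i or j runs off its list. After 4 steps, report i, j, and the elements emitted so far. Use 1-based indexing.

i=1 j=1: 0<9, i++
i=2 j=1: 1<9, i++
i=3 j=1: 11>9, j++
i=3 j=2: 11==11 emit, i++,j++

i=4, j=3, emitted=[11]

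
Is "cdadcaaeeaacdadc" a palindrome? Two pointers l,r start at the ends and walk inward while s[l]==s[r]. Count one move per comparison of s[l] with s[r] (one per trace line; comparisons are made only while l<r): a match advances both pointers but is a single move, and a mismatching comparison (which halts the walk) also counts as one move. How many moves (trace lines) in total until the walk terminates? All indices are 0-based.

8 moves

l=0 r=15: 'c'=='c', l++,r--
l=1 r=14: 'd'=='d', l++,r--
l=2 r=13: 'a'=='a', l++,r--
l=3 r=12: 'd'=='d', l++,r--
l=4 r=11: 'c'=='c', l++,r--
l=5 r=10: 'a'=='a', l++,r--
l=6 r=9: 'a'=='a', l++,r--
l=7 r=8: 'e'=='e', l++,r--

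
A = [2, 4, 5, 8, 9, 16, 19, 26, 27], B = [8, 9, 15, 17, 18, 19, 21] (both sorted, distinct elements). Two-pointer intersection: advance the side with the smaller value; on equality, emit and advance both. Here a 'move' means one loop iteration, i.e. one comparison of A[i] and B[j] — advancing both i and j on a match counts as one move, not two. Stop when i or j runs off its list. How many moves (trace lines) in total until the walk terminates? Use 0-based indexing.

[i=0,j=0] 2<8 → i++
[i=1,j=0] 4<8 → i++
[i=2,j=0] 5<8 → i++
[i=3,j=0] 8==8 emit → i++,j++
[i=4,j=1] 9==9 emit → i++,j++
[i=5,j=2] 16>15 → j++
[i=5,j=3] 16<17 → i++
[i=6,j=3] 19>17 → j++
[i=6,j=4] 19>18 → j++
[i=6,j=5] 19==19 emit → i++,j++
[i=7,j=6] 26>21 → j++

11 moves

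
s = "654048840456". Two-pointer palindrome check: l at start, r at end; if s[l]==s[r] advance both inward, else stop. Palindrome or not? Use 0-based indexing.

palindrome

l=0 r=11: '6'=='6', l++,r--
l=1 r=10: '5'=='5', l++,r--
l=2 r=9: '4'=='4', l++,r--
l=3 r=8: '0'=='0', l++,r--
l=4 r=7: '4'=='4', l++,r--
l=5 r=6: '8'=='8', l++,r--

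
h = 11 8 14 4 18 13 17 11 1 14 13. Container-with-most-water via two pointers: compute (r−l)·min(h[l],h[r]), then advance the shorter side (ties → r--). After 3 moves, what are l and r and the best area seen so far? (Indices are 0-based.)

[0,10] min(11,13)*10=110 best=110 * → l++
[1,10] min(8,13)*9=72 best=110 → l++
[2,10] min(14,13)*8=104 best=110 → r--

l=2, r=9, best area=110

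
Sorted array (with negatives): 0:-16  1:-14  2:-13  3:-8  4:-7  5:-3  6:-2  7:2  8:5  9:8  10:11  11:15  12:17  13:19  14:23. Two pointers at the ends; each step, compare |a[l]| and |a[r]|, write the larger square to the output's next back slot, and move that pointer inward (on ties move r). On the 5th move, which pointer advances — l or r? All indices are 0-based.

r

[0,14] |-16|<=|23| out[14]=529 → r--
[0,13] |-16|<=|19| out[13]=361 → r--
[0,12] |-16|<=|17| out[12]=289 → r--
[0,11] |-16|>|15| out[11]=256 → l++
[1,11] |-14|<=|15| out[10]=225 → r--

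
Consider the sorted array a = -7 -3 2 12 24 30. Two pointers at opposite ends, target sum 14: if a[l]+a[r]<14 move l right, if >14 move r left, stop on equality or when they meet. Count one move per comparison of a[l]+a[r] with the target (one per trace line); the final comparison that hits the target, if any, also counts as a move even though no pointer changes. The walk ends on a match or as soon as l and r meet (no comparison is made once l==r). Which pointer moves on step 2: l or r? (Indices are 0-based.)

r

l=0 r=5: -7+30=23 >14, r--
l=0 r=4: -7+24=17 >14, r--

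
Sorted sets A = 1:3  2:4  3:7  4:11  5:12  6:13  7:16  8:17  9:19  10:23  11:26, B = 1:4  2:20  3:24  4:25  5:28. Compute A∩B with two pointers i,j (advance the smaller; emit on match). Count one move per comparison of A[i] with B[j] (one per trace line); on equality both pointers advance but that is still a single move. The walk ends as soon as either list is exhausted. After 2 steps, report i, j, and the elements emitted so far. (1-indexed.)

i=3, j=2, emitted=[4]

[i=1,j=1] 3<4 → i++
[i=2,j=1] 4==4 emit → i++,j++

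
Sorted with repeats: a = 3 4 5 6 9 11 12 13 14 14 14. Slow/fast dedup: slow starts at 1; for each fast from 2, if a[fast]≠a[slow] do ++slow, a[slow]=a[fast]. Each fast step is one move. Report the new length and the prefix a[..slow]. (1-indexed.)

length 9; prefix = [3, 4, 5, 6, 9, 11, 12, 13, 14]

(s=1,f=2) a[fast]=4≠a[slow]=3 write a[2]=4 → slow++,fast++
(s=2,f=3) a[fast]=5≠a[slow]=4 write a[3]=5 → slow++,fast++
(s=3,f=4) a[fast]=6≠a[slow]=5 write a[4]=6 → slow++,fast++
(s=4,f=5) a[fast]=9≠a[slow]=6 write a[5]=9 → slow++,fast++
(s=5,f=6) a[fast]=11≠a[slow]=9 write a[6]=11 → slow++,fast++
(s=6,f=7) a[fast]=12≠a[slow]=11 write a[7]=12 → slow++,fast++
(s=7,f=8) a[fast]=13≠a[slow]=12 write a[8]=13 → slow++,fast++
(s=8,f=9) a[fast]=14≠a[slow]=13 write a[9]=14 → slow++,fast++
(s=9,f=10) a[fast]=14=a[slow] dup → fast++
(s=9,f=11) a[fast]=14=a[slow] dup → fast++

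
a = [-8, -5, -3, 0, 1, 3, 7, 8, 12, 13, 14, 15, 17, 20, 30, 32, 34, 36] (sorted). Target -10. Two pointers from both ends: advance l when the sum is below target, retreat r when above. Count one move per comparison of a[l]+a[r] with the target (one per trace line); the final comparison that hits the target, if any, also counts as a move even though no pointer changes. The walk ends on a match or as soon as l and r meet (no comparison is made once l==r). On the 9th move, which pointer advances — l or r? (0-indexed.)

r

[0,17] -8+36=28 >-10 → r--
[0,16] -8+34=26 >-10 → r--
[0,15] -8+32=24 >-10 → r--
[0,14] -8+30=22 >-10 → r--
[0,13] -8+20=12 >-10 → r--
[0,12] -8+17=9 >-10 → r--
[0,11] -8+15=7 >-10 → r--
[0,10] -8+14=6 >-10 → r--
[0,9] -8+13=5 >-10 → r--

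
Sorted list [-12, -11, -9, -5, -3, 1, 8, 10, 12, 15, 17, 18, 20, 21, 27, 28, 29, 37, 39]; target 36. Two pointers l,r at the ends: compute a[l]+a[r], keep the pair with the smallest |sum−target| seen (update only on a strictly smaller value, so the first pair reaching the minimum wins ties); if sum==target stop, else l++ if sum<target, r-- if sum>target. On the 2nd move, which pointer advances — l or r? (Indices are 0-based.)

l

l=0 r=18: -12+39=27 d=9 *, l++
l=1 r=18: -11+39=28 d=8 *, l++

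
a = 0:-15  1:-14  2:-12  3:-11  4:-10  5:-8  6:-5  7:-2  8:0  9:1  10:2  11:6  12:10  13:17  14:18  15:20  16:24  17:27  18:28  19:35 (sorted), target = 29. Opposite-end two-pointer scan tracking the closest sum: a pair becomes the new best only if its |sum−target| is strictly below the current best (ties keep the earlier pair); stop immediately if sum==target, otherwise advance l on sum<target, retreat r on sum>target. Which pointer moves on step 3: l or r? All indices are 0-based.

l

[0,19] -15+35=20 d=9 * → l++
[1,19] -14+35=21 d=8 * → l++
[2,19] -12+35=23 d=6 * → l++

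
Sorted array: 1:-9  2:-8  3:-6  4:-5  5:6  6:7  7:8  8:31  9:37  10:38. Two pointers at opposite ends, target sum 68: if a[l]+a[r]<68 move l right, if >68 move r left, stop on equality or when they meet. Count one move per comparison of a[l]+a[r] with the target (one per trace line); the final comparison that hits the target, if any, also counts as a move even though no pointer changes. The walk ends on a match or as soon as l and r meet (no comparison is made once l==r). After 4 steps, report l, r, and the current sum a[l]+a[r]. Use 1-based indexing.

l=5, r=10, sum=44

l=1 r=10: -9+38=29 <68, l++
l=2 r=10: -8+38=30 <68, l++
l=3 r=10: -6+38=32 <68, l++
l=4 r=10: -5+38=33 <68, l++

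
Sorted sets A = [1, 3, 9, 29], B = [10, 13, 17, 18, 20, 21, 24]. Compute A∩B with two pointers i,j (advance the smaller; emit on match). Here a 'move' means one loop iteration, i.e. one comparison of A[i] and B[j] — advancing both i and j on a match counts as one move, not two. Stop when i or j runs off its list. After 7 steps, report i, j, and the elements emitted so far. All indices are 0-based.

i=3, j=4, emitted=[]

i=0 j=0: 1<10, i++
i=1 j=0: 3<10, i++
i=2 j=0: 9<10, i++
i=3 j=0: 29>10, j++
i=3 j=1: 29>13, j++
i=3 j=2: 29>17, j++
i=3 j=3: 29>18, j++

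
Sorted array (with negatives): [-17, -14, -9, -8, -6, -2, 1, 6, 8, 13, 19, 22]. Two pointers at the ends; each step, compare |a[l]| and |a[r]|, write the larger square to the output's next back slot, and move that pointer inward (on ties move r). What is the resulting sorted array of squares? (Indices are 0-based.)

l=0 r=11: |-17|<=|22| out[11]=484, r--
l=0 r=10: |-17|<=|19| out[10]=361, r--
l=0 r=9: |-17|>|13| out[9]=289, l++
l=1 r=9: |-14|>|13| out[8]=196, l++
l=2 r=9: |-9|<=|13| out[7]=169, r--
l=2 r=8: |-9|>|8| out[6]=81, l++
l=3 r=8: |-8|<=|8| out[5]=64, r--
l=3 r=7: |-8|>|6| out[4]=64, l++
l=4 r=7: |-6|<=|6| out[3]=36, r--
l=4 r=6: |-6|>|1| out[2]=36, l++
l=5 r=6: |-2|>|1| out[1]=4, l++
l=6 r=6: |1|<=|1| out[0]=1, r--

[1, 4, 36, 36, 64, 64, 81, 169, 196, 289, 361, 484]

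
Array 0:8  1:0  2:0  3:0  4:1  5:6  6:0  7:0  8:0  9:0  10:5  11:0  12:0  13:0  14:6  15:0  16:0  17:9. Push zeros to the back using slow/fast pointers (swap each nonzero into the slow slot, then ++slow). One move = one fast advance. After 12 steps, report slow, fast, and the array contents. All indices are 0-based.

slow=0 fast=0: a[fast]=8≠0 swap→a[0]=8, slow++,fast++
slow=1 fast=1: a[fast]=0, fast++
slow=1 fast=2: a[fast]=0, fast++
slow=1 fast=3: a[fast]=0, fast++
slow=1 fast=4: a[fast]=1≠0 swap→a[1]=1, slow++,fast++
slow=2 fast=5: a[fast]=6≠0 swap→a[2]=6, slow++,fast++
slow=3 fast=6: a[fast]=0, fast++
slow=3 fast=7: a[fast]=0, fast++
slow=3 fast=8: a[fast]=0, fast++
slow=3 fast=9: a[fast]=0, fast++
slow=3 fast=10: a[fast]=5≠0 swap→a[3]=5, slow++,fast++
slow=4 fast=11: a[fast]=0, fast++

slow=4, fast=12, a=[8, 1, 6, 5, 0, 0, 0, 0, 0, 0, 0, 0, 0, 0, 6, 0, 0, 9]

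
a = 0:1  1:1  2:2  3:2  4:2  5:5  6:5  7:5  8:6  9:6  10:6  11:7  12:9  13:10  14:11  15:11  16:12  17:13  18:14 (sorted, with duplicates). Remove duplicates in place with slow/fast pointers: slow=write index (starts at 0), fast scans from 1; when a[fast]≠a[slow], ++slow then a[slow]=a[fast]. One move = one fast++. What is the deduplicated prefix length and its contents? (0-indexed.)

slow=0 fast=1: a[fast]=1=a[slow] dup, fast++
slow=0 fast=2: a[fast]=2≠a[slow]=1 write a[1]=2, slow++,fast++
slow=1 fast=3: a[fast]=2=a[slow] dup, fast++
slow=1 fast=4: a[fast]=2=a[slow] dup, fast++
slow=1 fast=5: a[fast]=5≠a[slow]=2 write a[2]=5, slow++,fast++
slow=2 fast=6: a[fast]=5=a[slow] dup, fast++
slow=2 fast=7: a[fast]=5=a[slow] dup, fast++
slow=2 fast=8: a[fast]=6≠a[slow]=5 write a[3]=6, slow++,fast++
slow=3 fast=9: a[fast]=6=a[slow] dup, fast++
slow=3 fast=10: a[fast]=6=a[slow] dup, fast++
slow=3 fast=11: a[fast]=7≠a[slow]=6 write a[4]=7, slow++,fast++
slow=4 fast=12: a[fast]=9≠a[slow]=7 write a[5]=9, slow++,fast++
slow=5 fast=13: a[fast]=10≠a[slow]=9 write a[6]=10, slow++,fast++
slow=6 fast=14: a[fast]=11≠a[slow]=10 write a[7]=11, slow++,fast++
slow=7 fast=15: a[fast]=11=a[slow] dup, fast++
slow=7 fast=16: a[fast]=12≠a[slow]=11 write a[8]=12, slow++,fast++
slow=8 fast=17: a[fast]=13≠a[slow]=12 write a[9]=13, slow++,fast++
slow=9 fast=18: a[fast]=14≠a[slow]=13 write a[10]=14, slow++,fast++

length 11; prefix = [1, 2, 5, 6, 7, 9, 10, 11, 12, 13, 14]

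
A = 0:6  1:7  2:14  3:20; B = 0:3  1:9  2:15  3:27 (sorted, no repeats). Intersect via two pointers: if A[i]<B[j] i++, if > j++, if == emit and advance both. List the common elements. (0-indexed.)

intersection = []

i=0 j=0: 6>3, j++
i=0 j=1: 6<9, i++
i=1 j=1: 7<9, i++
i=2 j=1: 14>9, j++
i=2 j=2: 14<15, i++
i=3 j=2: 20>15, j++
i=3 j=3: 20<27, i++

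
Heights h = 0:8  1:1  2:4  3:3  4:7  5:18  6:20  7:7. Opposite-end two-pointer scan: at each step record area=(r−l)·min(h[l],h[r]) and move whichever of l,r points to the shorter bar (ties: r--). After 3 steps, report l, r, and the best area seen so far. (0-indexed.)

l=0 r=7: min(8,7)*7=49 best=49 *, r--
l=0 r=6: min(8,20)*6=48 best=49, l++
l=1 r=6: min(1,20)*5=5 best=49, l++

l=2, r=6, best area=49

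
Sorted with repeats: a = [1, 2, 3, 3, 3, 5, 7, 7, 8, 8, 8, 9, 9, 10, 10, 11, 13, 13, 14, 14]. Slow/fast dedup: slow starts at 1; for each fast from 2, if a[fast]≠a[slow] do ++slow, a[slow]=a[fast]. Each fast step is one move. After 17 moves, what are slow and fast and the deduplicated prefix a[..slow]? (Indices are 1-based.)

slow=10, fast=19, prefix=[1, 2, 3, 5, 7, 8, 9, 10, 11, 13]

slow=1 fast=2: a[fast]=2≠a[slow]=1 write a[2]=2, slow++,fast++
slow=2 fast=3: a[fast]=3≠a[slow]=2 write a[3]=3, slow++,fast++
slow=3 fast=4: a[fast]=3=a[slow] dup, fast++
slow=3 fast=5: a[fast]=3=a[slow] dup, fast++
slow=3 fast=6: a[fast]=5≠a[slow]=3 write a[4]=5, slow++,fast++
slow=4 fast=7: a[fast]=7≠a[slow]=5 write a[5]=7, slow++,fast++
slow=5 fast=8: a[fast]=7=a[slow] dup, fast++
slow=5 fast=9: a[fast]=8≠a[slow]=7 write a[6]=8, slow++,fast++
slow=6 fast=10: a[fast]=8=a[slow] dup, fast++
slow=6 fast=11: a[fast]=8=a[slow] dup, fast++
slow=6 fast=12: a[fast]=9≠a[slow]=8 write a[7]=9, slow++,fast++
slow=7 fast=13: a[fast]=9=a[slow] dup, fast++
slow=7 fast=14: a[fast]=10≠a[slow]=9 write a[8]=10, slow++,fast++
slow=8 fast=15: a[fast]=10=a[slow] dup, fast++
slow=8 fast=16: a[fast]=11≠a[slow]=10 write a[9]=11, slow++,fast++
slow=9 fast=17: a[fast]=13≠a[slow]=11 write a[10]=13, slow++,fast++
slow=10 fast=18: a[fast]=13=a[slow] dup, fast++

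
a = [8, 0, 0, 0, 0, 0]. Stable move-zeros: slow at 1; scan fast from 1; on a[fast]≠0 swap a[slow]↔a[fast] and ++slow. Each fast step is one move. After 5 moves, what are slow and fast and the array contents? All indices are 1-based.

slow=2, fast=6, a=[8, 0, 0, 0, 0, 0]

slow=1 fast=1: a[fast]=8≠0 swap→a[1]=8, slow++,fast++
slow=2 fast=2: a[fast]=0, fast++
slow=2 fast=3: a[fast]=0, fast++
slow=2 fast=4: a[fast]=0, fast++
slow=2 fast=5: a[fast]=0, fast++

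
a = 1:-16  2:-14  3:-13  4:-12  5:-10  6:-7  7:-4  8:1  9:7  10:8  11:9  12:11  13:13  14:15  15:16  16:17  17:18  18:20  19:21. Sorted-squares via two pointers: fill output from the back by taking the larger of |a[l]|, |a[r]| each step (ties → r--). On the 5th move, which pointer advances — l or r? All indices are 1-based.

l=1 r=19: |-16|<=|21| out[19]=441, r--
l=1 r=18: |-16|<=|20| out[18]=400, r--
l=1 r=17: |-16|<=|18| out[17]=324, r--
l=1 r=16: |-16|<=|17| out[16]=289, r--
l=1 r=15: |-16|<=|16| out[15]=256, r--

r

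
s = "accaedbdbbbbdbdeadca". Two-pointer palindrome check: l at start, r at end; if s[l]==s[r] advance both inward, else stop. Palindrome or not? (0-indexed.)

not a palindrome (mismatch at 2,17)

l=0 r=19: 'a'=='a', l++,r--
l=1 r=18: 'c'=='c', l++,r--
l=2 r=17: 'c'!='d', stop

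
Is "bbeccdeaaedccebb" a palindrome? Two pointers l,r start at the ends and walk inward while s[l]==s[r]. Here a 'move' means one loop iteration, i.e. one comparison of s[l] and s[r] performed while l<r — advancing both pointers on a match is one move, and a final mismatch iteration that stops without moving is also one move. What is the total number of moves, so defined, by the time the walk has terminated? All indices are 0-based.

l=0 r=15: 'b'=='b', l++,r--
l=1 r=14: 'b'=='b', l++,r--
l=2 r=13: 'e'=='e', l++,r--
l=3 r=12: 'c'=='c', l++,r--
l=4 r=11: 'c'=='c', l++,r--
l=5 r=10: 'd'=='d', l++,r--
l=6 r=9: 'e'=='e', l++,r--
l=7 r=8: 'a'=='a', l++,r--

8 moves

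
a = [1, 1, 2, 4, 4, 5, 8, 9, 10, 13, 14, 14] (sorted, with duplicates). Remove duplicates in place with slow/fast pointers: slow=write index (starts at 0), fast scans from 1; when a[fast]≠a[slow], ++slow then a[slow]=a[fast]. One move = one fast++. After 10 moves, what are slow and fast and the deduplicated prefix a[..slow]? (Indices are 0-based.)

slow=8, fast=11, prefix=[1, 2, 4, 5, 8, 9, 10, 13, 14]

(s=0,f=1) a[fast]=1=a[slow] dup → fast++
(s=0,f=2) a[fast]=2≠a[slow]=1 write a[1]=2 → slow++,fast++
(s=1,f=3) a[fast]=4≠a[slow]=2 write a[2]=4 → slow++,fast++
(s=2,f=4) a[fast]=4=a[slow] dup → fast++
(s=2,f=5) a[fast]=5≠a[slow]=4 write a[3]=5 → slow++,fast++
(s=3,f=6) a[fast]=8≠a[slow]=5 write a[4]=8 → slow++,fast++
(s=4,f=7) a[fast]=9≠a[slow]=8 write a[5]=9 → slow++,fast++
(s=5,f=8) a[fast]=10≠a[slow]=9 write a[6]=10 → slow++,fast++
(s=6,f=9) a[fast]=13≠a[slow]=10 write a[7]=13 → slow++,fast++
(s=7,f=10) a[fast]=14≠a[slow]=13 write a[8]=14 → slow++,fast++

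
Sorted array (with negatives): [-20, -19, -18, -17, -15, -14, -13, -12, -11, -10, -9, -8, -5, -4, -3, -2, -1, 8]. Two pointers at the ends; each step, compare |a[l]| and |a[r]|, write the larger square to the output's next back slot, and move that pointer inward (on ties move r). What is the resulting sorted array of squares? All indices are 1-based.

[1, 4, 9, 16, 25, 64, 64, 81, 100, 121, 144, 169, 196, 225, 289, 324, 361, 400]

[1,18] |-20|>|8| out[18]=400 → l++
[2,18] |-19|>|8| out[17]=361 → l++
[3,18] |-18|>|8| out[16]=324 → l++
[4,18] |-17|>|8| out[15]=289 → l++
[5,18] |-15|>|8| out[14]=225 → l++
[6,18] |-14|>|8| out[13]=196 → l++
[7,18] |-13|>|8| out[12]=169 → l++
[8,18] |-12|>|8| out[11]=144 → l++
[9,18] |-11|>|8| out[10]=121 → l++
[10,18] |-10|>|8| out[9]=100 → l++
[11,18] |-9|>|8| out[8]=81 → l++
[12,18] |-8|<=|8| out[7]=64 → r--
[12,17] |-8|>|-1| out[6]=64 → l++
[13,17] |-5|>|-1| out[5]=25 → l++
[14,17] |-4|>|-1| out[4]=16 → l++
[15,17] |-3|>|-1| out[3]=9 → l++
[16,17] |-2|>|-1| out[2]=4 → l++
[17,17] |-1|<=|-1| out[1]=1 → r--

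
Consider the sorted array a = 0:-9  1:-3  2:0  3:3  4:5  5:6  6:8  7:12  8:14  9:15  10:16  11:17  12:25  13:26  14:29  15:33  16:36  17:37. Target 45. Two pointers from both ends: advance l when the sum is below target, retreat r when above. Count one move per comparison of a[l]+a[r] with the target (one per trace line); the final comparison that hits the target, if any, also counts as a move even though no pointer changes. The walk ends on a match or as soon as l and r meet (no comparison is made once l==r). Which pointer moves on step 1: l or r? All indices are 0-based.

[0,17] -9+37=28 <45 → l++

l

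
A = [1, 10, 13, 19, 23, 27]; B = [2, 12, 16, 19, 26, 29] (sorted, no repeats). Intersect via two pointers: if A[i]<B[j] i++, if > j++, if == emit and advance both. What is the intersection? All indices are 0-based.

intersection = [19]

[i=0,j=0] 1<2 → i++
[i=1,j=0] 10>2 → j++
[i=1,j=1] 10<12 → i++
[i=2,j=1] 13>12 → j++
[i=2,j=2] 13<16 → i++
[i=3,j=2] 19>16 → j++
[i=3,j=3] 19==19 emit → i++,j++
[i=4,j=4] 23<26 → i++
[i=5,j=4] 27>26 → j++
[i=5,j=5] 27<29 → i++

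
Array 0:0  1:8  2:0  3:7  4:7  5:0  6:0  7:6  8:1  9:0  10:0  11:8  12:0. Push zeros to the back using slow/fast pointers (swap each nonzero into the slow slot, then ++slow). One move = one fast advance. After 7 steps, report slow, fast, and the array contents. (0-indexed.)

(s=0,f=0) a[fast]=0 → fast++
(s=0,f=1) a[fast]=8≠0 swap→a[0]=8 → slow++,fast++
(s=1,f=2) a[fast]=0 → fast++
(s=1,f=3) a[fast]=7≠0 swap→a[1]=7 → slow++,fast++
(s=2,f=4) a[fast]=7≠0 swap→a[2]=7 → slow++,fast++
(s=3,f=5) a[fast]=0 → fast++
(s=3,f=6) a[fast]=0 → fast++

slow=3, fast=7, a=[8, 7, 7, 0, 0, 0, 0, 6, 1, 0, 0, 8, 0]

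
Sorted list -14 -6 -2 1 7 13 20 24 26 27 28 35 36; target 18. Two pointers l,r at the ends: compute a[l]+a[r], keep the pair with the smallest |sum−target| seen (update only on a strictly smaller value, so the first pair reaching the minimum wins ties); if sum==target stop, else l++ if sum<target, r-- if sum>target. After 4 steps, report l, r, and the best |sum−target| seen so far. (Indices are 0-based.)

l=0 r=12: -14+36=22 d=4 *, r--
l=0 r=11: -14+35=21 d=3 *, r--
l=0 r=10: -14+28=14 d=4, l++
l=1 r=10: -6+28=22 d=4, r--

l=1, r=9, best |Δ|=3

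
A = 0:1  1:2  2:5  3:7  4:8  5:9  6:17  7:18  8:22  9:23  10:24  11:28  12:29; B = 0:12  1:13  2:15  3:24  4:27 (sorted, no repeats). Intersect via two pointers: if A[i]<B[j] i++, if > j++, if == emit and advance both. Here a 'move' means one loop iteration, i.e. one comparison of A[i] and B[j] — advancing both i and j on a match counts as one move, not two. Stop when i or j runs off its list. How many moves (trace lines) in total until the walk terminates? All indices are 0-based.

[i=0,j=0] 1<12 → i++
[i=1,j=0] 2<12 → i++
[i=2,j=0] 5<12 → i++
[i=3,j=0] 7<12 → i++
[i=4,j=0] 8<12 → i++
[i=5,j=0] 9<12 → i++
[i=6,j=0] 17>12 → j++
[i=6,j=1] 17>13 → j++
[i=6,j=2] 17>15 → j++
[i=6,j=3] 17<24 → i++
[i=7,j=3] 18<24 → i++
[i=8,j=3] 22<24 → i++
[i=9,j=3] 23<24 → i++
[i=10,j=3] 24==24 emit → i++,j++
[i=11,j=4] 28>27 → j++

15 moves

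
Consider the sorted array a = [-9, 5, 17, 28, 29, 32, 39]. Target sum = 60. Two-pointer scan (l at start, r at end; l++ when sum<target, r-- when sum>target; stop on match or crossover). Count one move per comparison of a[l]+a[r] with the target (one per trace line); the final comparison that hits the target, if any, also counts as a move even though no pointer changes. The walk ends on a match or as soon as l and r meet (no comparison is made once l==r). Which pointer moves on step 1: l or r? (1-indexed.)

l

[1,7] -9+39=30 <60 → l++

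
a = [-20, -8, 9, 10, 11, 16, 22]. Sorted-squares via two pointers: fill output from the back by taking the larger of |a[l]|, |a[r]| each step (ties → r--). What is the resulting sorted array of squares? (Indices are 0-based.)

l=0 r=6: |-20|<=|22| out[6]=484, r--
l=0 r=5: |-20|>|16| out[5]=400, l++
l=1 r=5: |-8|<=|16| out[4]=256, r--
l=1 r=4: |-8|<=|11| out[3]=121, r--
l=1 r=3: |-8|<=|10| out[2]=100, r--
l=1 r=2: |-8|<=|9| out[1]=81, r--
l=1 r=1: |-8|<=|-8| out[0]=64, r--

[64, 81, 100, 121, 256, 400, 484]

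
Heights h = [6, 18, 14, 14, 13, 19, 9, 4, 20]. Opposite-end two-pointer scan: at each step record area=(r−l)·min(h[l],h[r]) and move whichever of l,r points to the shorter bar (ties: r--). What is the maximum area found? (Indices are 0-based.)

[0,8] min(6,20)*8=48 best=48 * → l++
[1,8] min(18,20)*7=126 best=126 * → l++
[2,8] min(14,20)*6=84 best=126 → l++
[3,8] min(14,20)*5=70 best=126 → l++
[4,8] min(13,20)*4=52 best=126 → l++
[5,8] min(19,20)*3=57 best=126 → l++
[6,8] min(9,20)*2=18 best=126 → l++
[7,8] min(4,20)*1=4 best=126 → l++

max area = 126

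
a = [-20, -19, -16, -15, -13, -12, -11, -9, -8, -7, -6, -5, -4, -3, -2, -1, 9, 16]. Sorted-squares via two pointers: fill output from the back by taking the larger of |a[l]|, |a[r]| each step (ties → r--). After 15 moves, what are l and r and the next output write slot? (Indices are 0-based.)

[0,17] |-20|>|16| out[17]=400 → l++
[1,17] |-19|>|16| out[16]=361 → l++
[2,17] |-16|<=|16| out[15]=256 → r--
[2,16] |-16|>|9| out[14]=256 → l++
[3,16] |-15|>|9| out[13]=225 → l++
[4,16] |-13|>|9| out[12]=169 → l++
[5,16] |-12|>|9| out[11]=144 → l++
[6,16] |-11|>|9| out[10]=121 → l++
[7,16] |-9|<=|9| out[9]=81 → r--
[7,15] |-9|>|-1| out[8]=81 → l++
[8,15] |-8|>|-1| out[7]=64 → l++
[9,15] |-7|>|-1| out[6]=49 → l++
[10,15] |-6|>|-1| out[5]=36 → l++
[11,15] |-5|>|-1| out[4]=25 → l++
[12,15] |-4|>|-1| out[3]=16 → l++

l=13, r=15, next write slot=2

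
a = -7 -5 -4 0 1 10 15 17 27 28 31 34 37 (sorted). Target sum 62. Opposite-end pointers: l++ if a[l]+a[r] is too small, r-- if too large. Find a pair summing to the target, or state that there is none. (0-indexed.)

(28, 34)

[0,12] -7+37=30 <62 → l++
[1,12] -5+37=32 <62 → l++
[2,12] -4+37=33 <62 → l++
[3,12] 0+37=37 <62 → l++
[4,12] 1+37=38 <62 → l++
[5,12] 10+37=47 <62 → l++
[6,12] 15+37=52 <62 → l++
[7,12] 17+37=54 <62 → l++
[8,12] 27+37=64 >62 → r--
[8,11] 27+34=61 <62 → l++
[9,11] 28+34=62 → found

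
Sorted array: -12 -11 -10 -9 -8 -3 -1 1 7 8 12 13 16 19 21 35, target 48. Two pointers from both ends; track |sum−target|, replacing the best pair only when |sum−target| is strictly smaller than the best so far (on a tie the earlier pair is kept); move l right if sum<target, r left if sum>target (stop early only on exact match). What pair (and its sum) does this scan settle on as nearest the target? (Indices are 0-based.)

pair (13, 35) with sum 48 (|Δ|=0)

[0,15] -12+35=23 d=25 * → l++
[1,15] -11+35=24 d=24 * → l++
[2,15] -10+35=25 d=23 * → l++
[3,15] -9+35=26 d=22 * → l++
[4,15] -8+35=27 d=21 * → l++
[5,15] -3+35=32 d=16 * → l++
[6,15] -1+35=34 d=14 * → l++
[7,15] 1+35=36 d=12 * → l++
[8,15] 7+35=42 d=6 * → l++
[9,15] 8+35=43 d=5 * → l++
[10,15] 12+35=47 d=1 * → l++
[11,15] 13+35=48 d=0 * → stop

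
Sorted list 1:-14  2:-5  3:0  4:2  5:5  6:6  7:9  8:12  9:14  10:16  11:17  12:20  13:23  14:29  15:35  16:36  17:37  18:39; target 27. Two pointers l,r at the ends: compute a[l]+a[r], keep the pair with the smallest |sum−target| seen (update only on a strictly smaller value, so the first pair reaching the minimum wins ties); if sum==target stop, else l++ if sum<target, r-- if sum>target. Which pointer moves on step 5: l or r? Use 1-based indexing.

[1,18] -14+39=25 d=2 * → l++
[2,18] -5+39=34 d=7 → r--
[2,17] -5+37=32 d=5 → r--
[2,16] -5+36=31 d=4 → r--
[2,15] -5+35=30 d=3 → r--

r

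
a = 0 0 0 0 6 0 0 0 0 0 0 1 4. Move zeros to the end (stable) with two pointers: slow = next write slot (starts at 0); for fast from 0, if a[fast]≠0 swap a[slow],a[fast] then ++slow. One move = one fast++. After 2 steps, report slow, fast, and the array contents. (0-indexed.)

slow=0, fast=2, a=[0, 0, 0, 0, 6, 0, 0, 0, 0, 0, 0, 1, 4]

(s=0,f=0) a[fast]=0 → fast++
(s=0,f=1) a[fast]=0 → fast++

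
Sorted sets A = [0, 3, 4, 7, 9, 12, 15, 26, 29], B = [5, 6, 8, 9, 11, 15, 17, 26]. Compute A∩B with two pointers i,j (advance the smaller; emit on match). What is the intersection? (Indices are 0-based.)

i=0 j=0: 0<5, i++
i=1 j=0: 3<5, i++
i=2 j=0: 4<5, i++
i=3 j=0: 7>5, j++
i=3 j=1: 7>6, j++
i=3 j=2: 7<8, i++
i=4 j=2: 9>8, j++
i=4 j=3: 9==9 emit, i++,j++
i=5 j=4: 12>11, j++
i=5 j=5: 12<15, i++
i=6 j=5: 15==15 emit, i++,j++
i=7 j=6: 26>17, j++
i=7 j=7: 26==26 emit, i++,j++

intersection = [9, 15, 26]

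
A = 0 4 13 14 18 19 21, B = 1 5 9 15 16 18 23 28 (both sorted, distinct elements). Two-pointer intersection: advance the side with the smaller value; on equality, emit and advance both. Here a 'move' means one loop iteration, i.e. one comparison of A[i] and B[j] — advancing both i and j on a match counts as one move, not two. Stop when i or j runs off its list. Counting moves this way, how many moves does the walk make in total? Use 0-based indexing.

i=0 j=0: 0<1, i++
i=1 j=0: 4>1, j++
i=1 j=1: 4<5, i++
i=2 j=1: 13>5, j++
i=2 j=2: 13>9, j++
i=2 j=3: 13<15, i++
i=3 j=3: 14<15, i++
i=4 j=3: 18>15, j++
i=4 j=4: 18>16, j++
i=4 j=5: 18==18 emit, i++,j++
i=5 j=6: 19<23, i++
i=6 j=6: 21<23, i++

12 moves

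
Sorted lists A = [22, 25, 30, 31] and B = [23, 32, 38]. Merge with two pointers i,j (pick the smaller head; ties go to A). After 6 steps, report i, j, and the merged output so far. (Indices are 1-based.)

i=1 j=1: A[i]=22<=B[j]=23 take 22, i++
i=2 j=1: A[i]=25>B[j]=23 take 23, j++
i=2 j=2: A[i]=25<=B[j]=32 take 25, i++
i=3 j=2: A[i]=30<=B[j]=32 take 30, i++
i=4 j=2: A[i]=31<=B[j]=32 take 31, i++
i=5 j=2: A done, take B[j]=32, j++

i=5, j=3, merged so far=[22, 23, 25, 30, 31, 32]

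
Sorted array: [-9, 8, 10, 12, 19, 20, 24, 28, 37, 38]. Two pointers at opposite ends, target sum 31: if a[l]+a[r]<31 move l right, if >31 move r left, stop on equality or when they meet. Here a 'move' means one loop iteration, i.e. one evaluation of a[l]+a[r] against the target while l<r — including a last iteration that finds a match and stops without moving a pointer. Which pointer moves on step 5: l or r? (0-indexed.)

r

l=0 r=9: -9+38=29 <31, l++
l=1 r=9: 8+38=46 >31, r--
l=1 r=8: 8+37=45 >31, r--
l=1 r=7: 8+28=36 >31, r--
l=1 r=6: 8+24=32 >31, r--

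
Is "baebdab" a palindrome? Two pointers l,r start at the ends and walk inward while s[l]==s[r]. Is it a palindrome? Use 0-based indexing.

not a palindrome (mismatch at 2,4)

[0,6] 'b'=='b' → l++,r--
[1,5] 'a'=='a' → l++,r--
[2,4] 'e'!='d' → stop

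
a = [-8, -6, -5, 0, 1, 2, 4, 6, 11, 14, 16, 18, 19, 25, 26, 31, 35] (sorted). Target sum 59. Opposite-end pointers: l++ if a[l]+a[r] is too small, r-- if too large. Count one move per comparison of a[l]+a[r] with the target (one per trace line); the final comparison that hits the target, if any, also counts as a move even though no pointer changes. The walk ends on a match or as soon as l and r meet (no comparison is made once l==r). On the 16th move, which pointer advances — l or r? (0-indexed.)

l=0 r=16: -8+35=27 <59, l++
l=1 r=16: -6+35=29 <59, l++
l=2 r=16: -5+35=30 <59, l++
l=3 r=16: 0+35=35 <59, l++
l=4 r=16: 1+35=36 <59, l++
l=5 r=16: 2+35=37 <59, l++
l=6 r=16: 4+35=39 <59, l++
l=7 r=16: 6+35=41 <59, l++
l=8 r=16: 11+35=46 <59, l++
l=9 r=16: 14+35=49 <59, l++
l=10 r=16: 16+35=51 <59, l++
l=11 r=16: 18+35=53 <59, l++
l=12 r=16: 19+35=54 <59, l++
l=13 r=16: 25+35=60 >59, r--
l=13 r=15: 25+31=56 <59, l++
l=14 r=15: 26+31=57 <59, l++

l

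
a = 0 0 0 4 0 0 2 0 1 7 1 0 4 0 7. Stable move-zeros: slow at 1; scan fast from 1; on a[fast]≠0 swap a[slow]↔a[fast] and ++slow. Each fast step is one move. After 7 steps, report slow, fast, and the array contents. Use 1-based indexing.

slow=1 fast=1: a[fast]=0, fast++
slow=1 fast=2: a[fast]=0, fast++
slow=1 fast=3: a[fast]=0, fast++
slow=1 fast=4: a[fast]=4≠0 swap→a[1]=4, slow++,fast++
slow=2 fast=5: a[fast]=0, fast++
slow=2 fast=6: a[fast]=0, fast++
slow=2 fast=7: a[fast]=2≠0 swap→a[2]=2, slow++,fast++

slow=3, fast=8, a=[4, 2, 0, 0, 0, 0, 0, 0, 1, 7, 1, 0, 4, 0, 7]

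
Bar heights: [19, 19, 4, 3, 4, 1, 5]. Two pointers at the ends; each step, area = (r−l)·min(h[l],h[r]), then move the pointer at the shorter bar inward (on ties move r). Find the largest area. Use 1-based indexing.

max area = 30

l=1 r=7: min(19,5)*6=30 best=30 *, r--
l=1 r=6: min(19,1)*5=5 best=30, r--
l=1 r=5: min(19,4)*4=16 best=30, r--
l=1 r=4: min(19,3)*3=9 best=30, r--
l=1 r=3: min(19,4)*2=8 best=30, r--
l=1 r=2: min(19,19)*1=19 best=30, r--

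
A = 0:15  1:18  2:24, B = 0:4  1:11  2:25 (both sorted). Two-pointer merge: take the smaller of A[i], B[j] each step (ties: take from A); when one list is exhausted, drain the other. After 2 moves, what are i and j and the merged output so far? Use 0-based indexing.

[i=0,j=0] A[i]=15>B[j]=4 take 4 → j++
[i=0,j=1] A[i]=15>B[j]=11 take 11 → j++

i=0, j=2, merged so far=[4, 11]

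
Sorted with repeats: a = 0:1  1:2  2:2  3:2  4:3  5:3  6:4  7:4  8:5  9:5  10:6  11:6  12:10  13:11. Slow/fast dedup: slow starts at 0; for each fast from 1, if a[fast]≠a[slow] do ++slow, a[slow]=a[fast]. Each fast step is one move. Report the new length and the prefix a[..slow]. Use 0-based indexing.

length 8; prefix = [1, 2, 3, 4, 5, 6, 10, 11]

(s=0,f=1) a[fast]=2≠a[slow]=1 write a[1]=2 → slow++,fast++
(s=1,f=2) a[fast]=2=a[slow] dup → fast++
(s=1,f=3) a[fast]=2=a[slow] dup → fast++
(s=1,f=4) a[fast]=3≠a[slow]=2 write a[2]=3 → slow++,fast++
(s=2,f=5) a[fast]=3=a[slow] dup → fast++
(s=2,f=6) a[fast]=4≠a[slow]=3 write a[3]=4 → slow++,fast++
(s=3,f=7) a[fast]=4=a[slow] dup → fast++
(s=3,f=8) a[fast]=5≠a[slow]=4 write a[4]=5 → slow++,fast++
(s=4,f=9) a[fast]=5=a[slow] dup → fast++
(s=4,f=10) a[fast]=6≠a[slow]=5 write a[5]=6 → slow++,fast++
(s=5,f=11) a[fast]=6=a[slow] dup → fast++
(s=5,f=12) a[fast]=10≠a[slow]=6 write a[6]=10 → slow++,fast++
(s=6,f=13) a[fast]=11≠a[slow]=10 write a[7]=11 → slow++,fast++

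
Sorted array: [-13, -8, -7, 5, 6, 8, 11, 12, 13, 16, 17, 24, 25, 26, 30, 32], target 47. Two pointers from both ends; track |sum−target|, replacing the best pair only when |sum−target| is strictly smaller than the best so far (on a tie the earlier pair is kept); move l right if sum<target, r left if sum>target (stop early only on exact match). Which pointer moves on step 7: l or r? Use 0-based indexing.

[0,15] -13+32=19 d=28 * → l++
[1,15] -8+32=24 d=23 * → l++
[2,15] -7+32=25 d=22 * → l++
[3,15] 5+32=37 d=10 * → l++
[4,15] 6+32=38 d=9 * → l++
[5,15] 8+32=40 d=7 * → l++
[6,15] 11+32=43 d=4 * → l++

l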